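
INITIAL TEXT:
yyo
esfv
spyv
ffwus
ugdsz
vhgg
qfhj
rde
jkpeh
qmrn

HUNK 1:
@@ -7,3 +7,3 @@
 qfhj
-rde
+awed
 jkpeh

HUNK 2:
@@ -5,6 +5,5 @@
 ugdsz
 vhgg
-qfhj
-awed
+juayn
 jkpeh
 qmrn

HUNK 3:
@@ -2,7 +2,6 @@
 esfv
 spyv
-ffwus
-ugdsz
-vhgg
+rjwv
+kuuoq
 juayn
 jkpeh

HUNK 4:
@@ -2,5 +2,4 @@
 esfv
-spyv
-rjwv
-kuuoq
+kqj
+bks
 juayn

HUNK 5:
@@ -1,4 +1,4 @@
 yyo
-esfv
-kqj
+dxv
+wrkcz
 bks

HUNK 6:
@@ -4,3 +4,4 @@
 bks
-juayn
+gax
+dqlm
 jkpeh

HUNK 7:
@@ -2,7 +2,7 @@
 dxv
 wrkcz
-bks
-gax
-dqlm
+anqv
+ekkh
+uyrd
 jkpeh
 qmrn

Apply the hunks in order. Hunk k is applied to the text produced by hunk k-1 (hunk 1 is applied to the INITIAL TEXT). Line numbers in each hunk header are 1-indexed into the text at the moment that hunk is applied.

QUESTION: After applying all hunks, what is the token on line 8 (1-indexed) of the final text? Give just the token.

Answer: qmrn

Derivation:
Hunk 1: at line 7 remove [rde] add [awed] -> 10 lines: yyo esfv spyv ffwus ugdsz vhgg qfhj awed jkpeh qmrn
Hunk 2: at line 5 remove [qfhj,awed] add [juayn] -> 9 lines: yyo esfv spyv ffwus ugdsz vhgg juayn jkpeh qmrn
Hunk 3: at line 2 remove [ffwus,ugdsz,vhgg] add [rjwv,kuuoq] -> 8 lines: yyo esfv spyv rjwv kuuoq juayn jkpeh qmrn
Hunk 4: at line 2 remove [spyv,rjwv,kuuoq] add [kqj,bks] -> 7 lines: yyo esfv kqj bks juayn jkpeh qmrn
Hunk 5: at line 1 remove [esfv,kqj] add [dxv,wrkcz] -> 7 lines: yyo dxv wrkcz bks juayn jkpeh qmrn
Hunk 6: at line 4 remove [juayn] add [gax,dqlm] -> 8 lines: yyo dxv wrkcz bks gax dqlm jkpeh qmrn
Hunk 7: at line 2 remove [bks,gax,dqlm] add [anqv,ekkh,uyrd] -> 8 lines: yyo dxv wrkcz anqv ekkh uyrd jkpeh qmrn
Final line 8: qmrn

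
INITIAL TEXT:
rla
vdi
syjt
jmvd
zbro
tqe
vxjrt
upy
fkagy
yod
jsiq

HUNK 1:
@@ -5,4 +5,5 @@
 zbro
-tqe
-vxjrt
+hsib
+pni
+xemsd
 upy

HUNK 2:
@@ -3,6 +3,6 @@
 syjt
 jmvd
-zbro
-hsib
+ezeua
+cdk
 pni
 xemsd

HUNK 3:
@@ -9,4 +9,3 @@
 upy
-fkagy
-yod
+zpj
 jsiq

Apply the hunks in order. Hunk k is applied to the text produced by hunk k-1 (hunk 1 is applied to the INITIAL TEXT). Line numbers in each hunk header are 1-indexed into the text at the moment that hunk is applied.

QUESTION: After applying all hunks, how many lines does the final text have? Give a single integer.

Answer: 11

Derivation:
Hunk 1: at line 5 remove [tqe,vxjrt] add [hsib,pni,xemsd] -> 12 lines: rla vdi syjt jmvd zbro hsib pni xemsd upy fkagy yod jsiq
Hunk 2: at line 3 remove [zbro,hsib] add [ezeua,cdk] -> 12 lines: rla vdi syjt jmvd ezeua cdk pni xemsd upy fkagy yod jsiq
Hunk 3: at line 9 remove [fkagy,yod] add [zpj] -> 11 lines: rla vdi syjt jmvd ezeua cdk pni xemsd upy zpj jsiq
Final line count: 11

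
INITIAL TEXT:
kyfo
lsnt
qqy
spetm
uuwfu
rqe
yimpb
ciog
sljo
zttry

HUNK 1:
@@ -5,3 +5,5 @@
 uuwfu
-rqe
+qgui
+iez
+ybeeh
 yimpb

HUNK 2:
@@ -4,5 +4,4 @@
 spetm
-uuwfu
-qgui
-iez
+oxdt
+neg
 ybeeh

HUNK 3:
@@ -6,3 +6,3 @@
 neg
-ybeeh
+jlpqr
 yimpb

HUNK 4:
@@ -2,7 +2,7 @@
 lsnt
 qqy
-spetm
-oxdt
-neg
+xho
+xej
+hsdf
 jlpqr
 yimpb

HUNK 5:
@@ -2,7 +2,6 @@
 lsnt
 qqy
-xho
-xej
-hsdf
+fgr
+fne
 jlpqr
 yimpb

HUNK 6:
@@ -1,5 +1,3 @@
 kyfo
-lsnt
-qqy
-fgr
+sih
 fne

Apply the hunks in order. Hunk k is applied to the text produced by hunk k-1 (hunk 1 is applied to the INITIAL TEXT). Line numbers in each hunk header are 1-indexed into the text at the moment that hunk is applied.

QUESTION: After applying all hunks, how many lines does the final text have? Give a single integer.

Answer: 8

Derivation:
Hunk 1: at line 5 remove [rqe] add [qgui,iez,ybeeh] -> 12 lines: kyfo lsnt qqy spetm uuwfu qgui iez ybeeh yimpb ciog sljo zttry
Hunk 2: at line 4 remove [uuwfu,qgui,iez] add [oxdt,neg] -> 11 lines: kyfo lsnt qqy spetm oxdt neg ybeeh yimpb ciog sljo zttry
Hunk 3: at line 6 remove [ybeeh] add [jlpqr] -> 11 lines: kyfo lsnt qqy spetm oxdt neg jlpqr yimpb ciog sljo zttry
Hunk 4: at line 2 remove [spetm,oxdt,neg] add [xho,xej,hsdf] -> 11 lines: kyfo lsnt qqy xho xej hsdf jlpqr yimpb ciog sljo zttry
Hunk 5: at line 2 remove [xho,xej,hsdf] add [fgr,fne] -> 10 lines: kyfo lsnt qqy fgr fne jlpqr yimpb ciog sljo zttry
Hunk 6: at line 1 remove [lsnt,qqy,fgr] add [sih] -> 8 lines: kyfo sih fne jlpqr yimpb ciog sljo zttry
Final line count: 8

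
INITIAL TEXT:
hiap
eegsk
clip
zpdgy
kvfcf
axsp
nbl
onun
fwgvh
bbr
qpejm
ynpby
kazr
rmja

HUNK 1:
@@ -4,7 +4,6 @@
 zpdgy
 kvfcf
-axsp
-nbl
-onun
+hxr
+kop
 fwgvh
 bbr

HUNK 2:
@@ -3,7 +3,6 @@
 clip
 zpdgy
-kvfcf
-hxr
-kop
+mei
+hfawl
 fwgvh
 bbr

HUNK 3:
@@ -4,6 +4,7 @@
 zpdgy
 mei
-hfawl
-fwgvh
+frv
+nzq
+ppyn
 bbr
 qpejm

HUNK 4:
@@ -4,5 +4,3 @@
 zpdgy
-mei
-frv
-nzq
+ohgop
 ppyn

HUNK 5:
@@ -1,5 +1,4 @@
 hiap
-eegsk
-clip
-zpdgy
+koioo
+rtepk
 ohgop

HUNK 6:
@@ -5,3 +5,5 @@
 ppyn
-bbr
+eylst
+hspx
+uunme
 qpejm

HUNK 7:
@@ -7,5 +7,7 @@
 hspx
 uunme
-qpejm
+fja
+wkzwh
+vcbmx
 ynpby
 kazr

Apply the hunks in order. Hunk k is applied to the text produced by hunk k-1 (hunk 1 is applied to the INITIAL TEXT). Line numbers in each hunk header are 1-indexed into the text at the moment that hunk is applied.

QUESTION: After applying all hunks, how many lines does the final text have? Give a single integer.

Answer: 14

Derivation:
Hunk 1: at line 4 remove [axsp,nbl,onun] add [hxr,kop] -> 13 lines: hiap eegsk clip zpdgy kvfcf hxr kop fwgvh bbr qpejm ynpby kazr rmja
Hunk 2: at line 3 remove [kvfcf,hxr,kop] add [mei,hfawl] -> 12 lines: hiap eegsk clip zpdgy mei hfawl fwgvh bbr qpejm ynpby kazr rmja
Hunk 3: at line 4 remove [hfawl,fwgvh] add [frv,nzq,ppyn] -> 13 lines: hiap eegsk clip zpdgy mei frv nzq ppyn bbr qpejm ynpby kazr rmja
Hunk 4: at line 4 remove [mei,frv,nzq] add [ohgop] -> 11 lines: hiap eegsk clip zpdgy ohgop ppyn bbr qpejm ynpby kazr rmja
Hunk 5: at line 1 remove [eegsk,clip,zpdgy] add [koioo,rtepk] -> 10 lines: hiap koioo rtepk ohgop ppyn bbr qpejm ynpby kazr rmja
Hunk 6: at line 5 remove [bbr] add [eylst,hspx,uunme] -> 12 lines: hiap koioo rtepk ohgop ppyn eylst hspx uunme qpejm ynpby kazr rmja
Hunk 7: at line 7 remove [qpejm] add [fja,wkzwh,vcbmx] -> 14 lines: hiap koioo rtepk ohgop ppyn eylst hspx uunme fja wkzwh vcbmx ynpby kazr rmja
Final line count: 14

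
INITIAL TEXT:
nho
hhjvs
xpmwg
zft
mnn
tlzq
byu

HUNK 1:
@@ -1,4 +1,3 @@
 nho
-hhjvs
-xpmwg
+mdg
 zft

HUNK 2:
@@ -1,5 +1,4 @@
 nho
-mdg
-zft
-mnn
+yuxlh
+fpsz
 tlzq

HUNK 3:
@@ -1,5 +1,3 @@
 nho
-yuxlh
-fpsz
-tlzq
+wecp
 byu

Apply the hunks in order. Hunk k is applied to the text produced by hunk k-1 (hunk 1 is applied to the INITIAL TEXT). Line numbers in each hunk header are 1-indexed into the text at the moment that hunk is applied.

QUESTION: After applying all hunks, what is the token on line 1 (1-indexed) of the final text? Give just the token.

Answer: nho

Derivation:
Hunk 1: at line 1 remove [hhjvs,xpmwg] add [mdg] -> 6 lines: nho mdg zft mnn tlzq byu
Hunk 2: at line 1 remove [mdg,zft,mnn] add [yuxlh,fpsz] -> 5 lines: nho yuxlh fpsz tlzq byu
Hunk 3: at line 1 remove [yuxlh,fpsz,tlzq] add [wecp] -> 3 lines: nho wecp byu
Final line 1: nho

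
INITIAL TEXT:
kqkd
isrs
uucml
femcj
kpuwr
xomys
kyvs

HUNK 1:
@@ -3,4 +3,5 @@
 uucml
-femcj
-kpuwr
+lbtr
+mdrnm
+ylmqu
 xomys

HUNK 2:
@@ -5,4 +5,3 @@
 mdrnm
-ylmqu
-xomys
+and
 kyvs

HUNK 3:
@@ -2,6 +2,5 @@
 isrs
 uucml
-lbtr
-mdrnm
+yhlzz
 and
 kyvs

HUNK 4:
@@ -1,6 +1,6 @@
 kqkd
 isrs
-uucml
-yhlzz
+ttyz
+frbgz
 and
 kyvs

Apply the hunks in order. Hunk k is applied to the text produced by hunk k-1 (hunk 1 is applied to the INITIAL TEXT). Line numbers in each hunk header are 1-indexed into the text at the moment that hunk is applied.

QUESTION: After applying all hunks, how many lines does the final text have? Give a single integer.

Answer: 6

Derivation:
Hunk 1: at line 3 remove [femcj,kpuwr] add [lbtr,mdrnm,ylmqu] -> 8 lines: kqkd isrs uucml lbtr mdrnm ylmqu xomys kyvs
Hunk 2: at line 5 remove [ylmqu,xomys] add [and] -> 7 lines: kqkd isrs uucml lbtr mdrnm and kyvs
Hunk 3: at line 2 remove [lbtr,mdrnm] add [yhlzz] -> 6 lines: kqkd isrs uucml yhlzz and kyvs
Hunk 4: at line 1 remove [uucml,yhlzz] add [ttyz,frbgz] -> 6 lines: kqkd isrs ttyz frbgz and kyvs
Final line count: 6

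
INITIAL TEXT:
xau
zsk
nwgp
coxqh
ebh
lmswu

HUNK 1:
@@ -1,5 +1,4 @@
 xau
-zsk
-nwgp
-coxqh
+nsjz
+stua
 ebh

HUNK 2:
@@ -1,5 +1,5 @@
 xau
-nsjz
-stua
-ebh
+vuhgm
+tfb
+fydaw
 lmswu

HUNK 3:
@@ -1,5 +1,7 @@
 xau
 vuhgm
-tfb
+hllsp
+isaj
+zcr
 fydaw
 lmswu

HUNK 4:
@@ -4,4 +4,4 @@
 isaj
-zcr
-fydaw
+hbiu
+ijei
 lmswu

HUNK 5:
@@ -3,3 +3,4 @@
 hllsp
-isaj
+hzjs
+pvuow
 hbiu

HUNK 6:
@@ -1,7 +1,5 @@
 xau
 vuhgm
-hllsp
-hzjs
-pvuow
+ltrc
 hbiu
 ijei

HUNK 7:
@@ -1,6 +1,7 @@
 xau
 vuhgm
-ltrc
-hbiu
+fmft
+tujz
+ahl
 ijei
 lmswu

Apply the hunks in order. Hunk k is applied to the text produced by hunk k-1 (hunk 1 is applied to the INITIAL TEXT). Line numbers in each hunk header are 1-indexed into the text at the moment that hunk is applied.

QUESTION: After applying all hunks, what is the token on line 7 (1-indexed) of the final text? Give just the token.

Hunk 1: at line 1 remove [zsk,nwgp,coxqh] add [nsjz,stua] -> 5 lines: xau nsjz stua ebh lmswu
Hunk 2: at line 1 remove [nsjz,stua,ebh] add [vuhgm,tfb,fydaw] -> 5 lines: xau vuhgm tfb fydaw lmswu
Hunk 3: at line 1 remove [tfb] add [hllsp,isaj,zcr] -> 7 lines: xau vuhgm hllsp isaj zcr fydaw lmswu
Hunk 4: at line 4 remove [zcr,fydaw] add [hbiu,ijei] -> 7 lines: xau vuhgm hllsp isaj hbiu ijei lmswu
Hunk 5: at line 3 remove [isaj] add [hzjs,pvuow] -> 8 lines: xau vuhgm hllsp hzjs pvuow hbiu ijei lmswu
Hunk 6: at line 1 remove [hllsp,hzjs,pvuow] add [ltrc] -> 6 lines: xau vuhgm ltrc hbiu ijei lmswu
Hunk 7: at line 1 remove [ltrc,hbiu] add [fmft,tujz,ahl] -> 7 lines: xau vuhgm fmft tujz ahl ijei lmswu
Final line 7: lmswu

Answer: lmswu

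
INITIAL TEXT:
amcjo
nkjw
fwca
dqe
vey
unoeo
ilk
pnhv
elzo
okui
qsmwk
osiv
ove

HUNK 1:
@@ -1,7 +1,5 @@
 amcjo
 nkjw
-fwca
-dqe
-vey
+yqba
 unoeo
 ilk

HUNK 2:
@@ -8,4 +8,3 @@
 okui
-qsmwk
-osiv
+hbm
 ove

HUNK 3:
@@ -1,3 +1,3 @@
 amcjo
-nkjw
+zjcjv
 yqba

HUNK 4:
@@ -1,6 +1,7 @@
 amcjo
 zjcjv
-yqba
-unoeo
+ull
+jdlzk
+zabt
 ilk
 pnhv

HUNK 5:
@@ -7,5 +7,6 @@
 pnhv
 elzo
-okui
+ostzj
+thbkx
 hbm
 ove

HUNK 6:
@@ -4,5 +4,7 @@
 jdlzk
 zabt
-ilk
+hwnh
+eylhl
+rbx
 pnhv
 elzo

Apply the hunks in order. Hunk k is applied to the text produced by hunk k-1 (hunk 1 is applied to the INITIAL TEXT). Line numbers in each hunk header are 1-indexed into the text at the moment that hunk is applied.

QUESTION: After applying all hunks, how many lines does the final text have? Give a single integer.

Hunk 1: at line 1 remove [fwca,dqe,vey] add [yqba] -> 11 lines: amcjo nkjw yqba unoeo ilk pnhv elzo okui qsmwk osiv ove
Hunk 2: at line 8 remove [qsmwk,osiv] add [hbm] -> 10 lines: amcjo nkjw yqba unoeo ilk pnhv elzo okui hbm ove
Hunk 3: at line 1 remove [nkjw] add [zjcjv] -> 10 lines: amcjo zjcjv yqba unoeo ilk pnhv elzo okui hbm ove
Hunk 4: at line 1 remove [yqba,unoeo] add [ull,jdlzk,zabt] -> 11 lines: amcjo zjcjv ull jdlzk zabt ilk pnhv elzo okui hbm ove
Hunk 5: at line 7 remove [okui] add [ostzj,thbkx] -> 12 lines: amcjo zjcjv ull jdlzk zabt ilk pnhv elzo ostzj thbkx hbm ove
Hunk 6: at line 4 remove [ilk] add [hwnh,eylhl,rbx] -> 14 lines: amcjo zjcjv ull jdlzk zabt hwnh eylhl rbx pnhv elzo ostzj thbkx hbm ove
Final line count: 14

Answer: 14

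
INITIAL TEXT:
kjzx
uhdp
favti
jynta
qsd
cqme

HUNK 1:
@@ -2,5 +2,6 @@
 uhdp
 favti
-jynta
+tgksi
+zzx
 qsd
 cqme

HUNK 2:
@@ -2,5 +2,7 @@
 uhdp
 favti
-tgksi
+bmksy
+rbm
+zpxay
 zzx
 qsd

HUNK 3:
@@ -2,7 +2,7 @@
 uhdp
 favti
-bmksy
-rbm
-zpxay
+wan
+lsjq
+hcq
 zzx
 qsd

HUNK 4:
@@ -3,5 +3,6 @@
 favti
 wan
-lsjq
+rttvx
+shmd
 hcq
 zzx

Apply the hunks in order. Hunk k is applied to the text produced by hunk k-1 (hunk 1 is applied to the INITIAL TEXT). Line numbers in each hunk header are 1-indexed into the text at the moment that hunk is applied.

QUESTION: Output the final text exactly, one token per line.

Answer: kjzx
uhdp
favti
wan
rttvx
shmd
hcq
zzx
qsd
cqme

Derivation:
Hunk 1: at line 2 remove [jynta] add [tgksi,zzx] -> 7 lines: kjzx uhdp favti tgksi zzx qsd cqme
Hunk 2: at line 2 remove [tgksi] add [bmksy,rbm,zpxay] -> 9 lines: kjzx uhdp favti bmksy rbm zpxay zzx qsd cqme
Hunk 3: at line 2 remove [bmksy,rbm,zpxay] add [wan,lsjq,hcq] -> 9 lines: kjzx uhdp favti wan lsjq hcq zzx qsd cqme
Hunk 4: at line 3 remove [lsjq] add [rttvx,shmd] -> 10 lines: kjzx uhdp favti wan rttvx shmd hcq zzx qsd cqme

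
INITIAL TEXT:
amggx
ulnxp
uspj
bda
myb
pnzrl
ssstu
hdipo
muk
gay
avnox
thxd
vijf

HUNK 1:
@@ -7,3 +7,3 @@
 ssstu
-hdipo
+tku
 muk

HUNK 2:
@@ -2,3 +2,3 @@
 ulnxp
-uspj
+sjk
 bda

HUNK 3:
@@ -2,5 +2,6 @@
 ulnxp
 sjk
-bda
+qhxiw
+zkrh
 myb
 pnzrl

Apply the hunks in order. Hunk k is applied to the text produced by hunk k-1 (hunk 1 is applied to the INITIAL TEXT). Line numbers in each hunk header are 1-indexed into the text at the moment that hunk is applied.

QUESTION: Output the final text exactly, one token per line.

Answer: amggx
ulnxp
sjk
qhxiw
zkrh
myb
pnzrl
ssstu
tku
muk
gay
avnox
thxd
vijf

Derivation:
Hunk 1: at line 7 remove [hdipo] add [tku] -> 13 lines: amggx ulnxp uspj bda myb pnzrl ssstu tku muk gay avnox thxd vijf
Hunk 2: at line 2 remove [uspj] add [sjk] -> 13 lines: amggx ulnxp sjk bda myb pnzrl ssstu tku muk gay avnox thxd vijf
Hunk 3: at line 2 remove [bda] add [qhxiw,zkrh] -> 14 lines: amggx ulnxp sjk qhxiw zkrh myb pnzrl ssstu tku muk gay avnox thxd vijf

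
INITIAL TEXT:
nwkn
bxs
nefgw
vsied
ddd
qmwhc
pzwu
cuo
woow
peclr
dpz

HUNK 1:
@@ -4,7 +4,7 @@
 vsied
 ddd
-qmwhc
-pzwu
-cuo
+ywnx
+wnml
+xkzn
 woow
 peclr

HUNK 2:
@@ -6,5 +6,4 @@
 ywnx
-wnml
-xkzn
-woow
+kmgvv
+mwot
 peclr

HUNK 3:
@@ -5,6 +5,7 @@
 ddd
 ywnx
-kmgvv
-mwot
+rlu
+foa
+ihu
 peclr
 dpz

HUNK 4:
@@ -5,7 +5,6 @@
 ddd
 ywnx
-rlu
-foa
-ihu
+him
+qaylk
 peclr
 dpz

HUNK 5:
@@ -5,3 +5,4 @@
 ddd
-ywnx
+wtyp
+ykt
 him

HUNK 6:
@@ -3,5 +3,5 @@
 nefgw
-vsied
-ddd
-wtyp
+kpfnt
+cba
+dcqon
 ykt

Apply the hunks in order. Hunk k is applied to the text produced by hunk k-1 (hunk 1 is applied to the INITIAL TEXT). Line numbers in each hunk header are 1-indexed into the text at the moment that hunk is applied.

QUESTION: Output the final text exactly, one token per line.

Hunk 1: at line 4 remove [qmwhc,pzwu,cuo] add [ywnx,wnml,xkzn] -> 11 lines: nwkn bxs nefgw vsied ddd ywnx wnml xkzn woow peclr dpz
Hunk 2: at line 6 remove [wnml,xkzn,woow] add [kmgvv,mwot] -> 10 lines: nwkn bxs nefgw vsied ddd ywnx kmgvv mwot peclr dpz
Hunk 3: at line 5 remove [kmgvv,mwot] add [rlu,foa,ihu] -> 11 lines: nwkn bxs nefgw vsied ddd ywnx rlu foa ihu peclr dpz
Hunk 4: at line 5 remove [rlu,foa,ihu] add [him,qaylk] -> 10 lines: nwkn bxs nefgw vsied ddd ywnx him qaylk peclr dpz
Hunk 5: at line 5 remove [ywnx] add [wtyp,ykt] -> 11 lines: nwkn bxs nefgw vsied ddd wtyp ykt him qaylk peclr dpz
Hunk 6: at line 3 remove [vsied,ddd,wtyp] add [kpfnt,cba,dcqon] -> 11 lines: nwkn bxs nefgw kpfnt cba dcqon ykt him qaylk peclr dpz

Answer: nwkn
bxs
nefgw
kpfnt
cba
dcqon
ykt
him
qaylk
peclr
dpz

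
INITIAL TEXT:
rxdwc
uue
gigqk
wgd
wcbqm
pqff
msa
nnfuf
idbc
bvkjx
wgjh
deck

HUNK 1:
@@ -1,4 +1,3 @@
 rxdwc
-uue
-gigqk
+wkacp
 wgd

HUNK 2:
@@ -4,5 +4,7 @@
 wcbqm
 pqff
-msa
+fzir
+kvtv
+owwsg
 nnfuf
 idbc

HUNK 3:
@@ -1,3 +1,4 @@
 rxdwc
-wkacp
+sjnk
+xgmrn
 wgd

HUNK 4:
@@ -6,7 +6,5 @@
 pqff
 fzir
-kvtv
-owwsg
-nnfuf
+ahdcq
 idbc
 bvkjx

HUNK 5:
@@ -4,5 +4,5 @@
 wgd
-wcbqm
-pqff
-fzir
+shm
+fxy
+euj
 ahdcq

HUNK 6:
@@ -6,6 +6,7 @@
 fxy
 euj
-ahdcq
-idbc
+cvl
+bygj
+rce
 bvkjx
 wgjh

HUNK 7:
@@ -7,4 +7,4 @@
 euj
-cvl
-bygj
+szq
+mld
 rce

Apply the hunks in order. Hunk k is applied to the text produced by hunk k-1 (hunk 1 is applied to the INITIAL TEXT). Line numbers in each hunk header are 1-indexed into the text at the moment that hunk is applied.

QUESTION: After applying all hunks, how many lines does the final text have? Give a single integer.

Answer: 13

Derivation:
Hunk 1: at line 1 remove [uue,gigqk] add [wkacp] -> 11 lines: rxdwc wkacp wgd wcbqm pqff msa nnfuf idbc bvkjx wgjh deck
Hunk 2: at line 4 remove [msa] add [fzir,kvtv,owwsg] -> 13 lines: rxdwc wkacp wgd wcbqm pqff fzir kvtv owwsg nnfuf idbc bvkjx wgjh deck
Hunk 3: at line 1 remove [wkacp] add [sjnk,xgmrn] -> 14 lines: rxdwc sjnk xgmrn wgd wcbqm pqff fzir kvtv owwsg nnfuf idbc bvkjx wgjh deck
Hunk 4: at line 6 remove [kvtv,owwsg,nnfuf] add [ahdcq] -> 12 lines: rxdwc sjnk xgmrn wgd wcbqm pqff fzir ahdcq idbc bvkjx wgjh deck
Hunk 5: at line 4 remove [wcbqm,pqff,fzir] add [shm,fxy,euj] -> 12 lines: rxdwc sjnk xgmrn wgd shm fxy euj ahdcq idbc bvkjx wgjh deck
Hunk 6: at line 6 remove [ahdcq,idbc] add [cvl,bygj,rce] -> 13 lines: rxdwc sjnk xgmrn wgd shm fxy euj cvl bygj rce bvkjx wgjh deck
Hunk 7: at line 7 remove [cvl,bygj] add [szq,mld] -> 13 lines: rxdwc sjnk xgmrn wgd shm fxy euj szq mld rce bvkjx wgjh deck
Final line count: 13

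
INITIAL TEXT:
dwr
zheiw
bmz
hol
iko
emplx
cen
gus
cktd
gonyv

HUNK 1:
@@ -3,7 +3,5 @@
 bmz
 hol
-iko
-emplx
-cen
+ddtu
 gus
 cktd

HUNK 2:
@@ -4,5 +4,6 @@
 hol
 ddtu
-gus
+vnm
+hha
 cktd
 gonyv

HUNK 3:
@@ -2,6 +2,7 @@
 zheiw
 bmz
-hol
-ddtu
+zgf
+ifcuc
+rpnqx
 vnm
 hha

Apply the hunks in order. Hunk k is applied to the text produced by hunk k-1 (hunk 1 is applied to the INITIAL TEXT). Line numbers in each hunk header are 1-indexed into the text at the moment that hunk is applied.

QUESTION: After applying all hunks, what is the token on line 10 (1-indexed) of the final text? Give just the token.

Hunk 1: at line 3 remove [iko,emplx,cen] add [ddtu] -> 8 lines: dwr zheiw bmz hol ddtu gus cktd gonyv
Hunk 2: at line 4 remove [gus] add [vnm,hha] -> 9 lines: dwr zheiw bmz hol ddtu vnm hha cktd gonyv
Hunk 3: at line 2 remove [hol,ddtu] add [zgf,ifcuc,rpnqx] -> 10 lines: dwr zheiw bmz zgf ifcuc rpnqx vnm hha cktd gonyv
Final line 10: gonyv

Answer: gonyv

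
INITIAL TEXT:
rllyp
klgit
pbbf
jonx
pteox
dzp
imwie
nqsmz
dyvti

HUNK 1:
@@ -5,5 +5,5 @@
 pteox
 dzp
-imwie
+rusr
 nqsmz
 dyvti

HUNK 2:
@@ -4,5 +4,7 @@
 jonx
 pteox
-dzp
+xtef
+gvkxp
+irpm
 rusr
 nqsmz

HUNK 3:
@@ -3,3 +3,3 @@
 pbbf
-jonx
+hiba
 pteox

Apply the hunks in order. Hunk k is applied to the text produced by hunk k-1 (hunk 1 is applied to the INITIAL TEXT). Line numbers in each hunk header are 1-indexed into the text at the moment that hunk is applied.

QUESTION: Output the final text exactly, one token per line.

Hunk 1: at line 5 remove [imwie] add [rusr] -> 9 lines: rllyp klgit pbbf jonx pteox dzp rusr nqsmz dyvti
Hunk 2: at line 4 remove [dzp] add [xtef,gvkxp,irpm] -> 11 lines: rllyp klgit pbbf jonx pteox xtef gvkxp irpm rusr nqsmz dyvti
Hunk 3: at line 3 remove [jonx] add [hiba] -> 11 lines: rllyp klgit pbbf hiba pteox xtef gvkxp irpm rusr nqsmz dyvti

Answer: rllyp
klgit
pbbf
hiba
pteox
xtef
gvkxp
irpm
rusr
nqsmz
dyvti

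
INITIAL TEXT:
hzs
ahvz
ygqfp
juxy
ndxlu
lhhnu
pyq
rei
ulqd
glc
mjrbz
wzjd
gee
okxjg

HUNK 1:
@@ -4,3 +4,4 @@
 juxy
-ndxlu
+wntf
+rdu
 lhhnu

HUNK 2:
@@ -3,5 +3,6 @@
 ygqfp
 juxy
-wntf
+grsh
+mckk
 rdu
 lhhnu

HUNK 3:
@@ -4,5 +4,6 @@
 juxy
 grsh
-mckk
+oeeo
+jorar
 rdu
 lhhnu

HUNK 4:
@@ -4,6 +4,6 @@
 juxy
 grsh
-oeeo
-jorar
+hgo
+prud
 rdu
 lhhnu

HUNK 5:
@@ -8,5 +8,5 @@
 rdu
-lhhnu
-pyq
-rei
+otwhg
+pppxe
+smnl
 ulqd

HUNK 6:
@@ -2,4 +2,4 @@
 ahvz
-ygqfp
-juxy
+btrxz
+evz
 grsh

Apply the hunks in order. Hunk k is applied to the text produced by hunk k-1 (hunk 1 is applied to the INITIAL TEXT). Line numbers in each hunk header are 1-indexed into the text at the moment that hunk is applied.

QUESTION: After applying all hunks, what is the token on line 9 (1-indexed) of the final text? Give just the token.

Hunk 1: at line 4 remove [ndxlu] add [wntf,rdu] -> 15 lines: hzs ahvz ygqfp juxy wntf rdu lhhnu pyq rei ulqd glc mjrbz wzjd gee okxjg
Hunk 2: at line 3 remove [wntf] add [grsh,mckk] -> 16 lines: hzs ahvz ygqfp juxy grsh mckk rdu lhhnu pyq rei ulqd glc mjrbz wzjd gee okxjg
Hunk 3: at line 4 remove [mckk] add [oeeo,jorar] -> 17 lines: hzs ahvz ygqfp juxy grsh oeeo jorar rdu lhhnu pyq rei ulqd glc mjrbz wzjd gee okxjg
Hunk 4: at line 4 remove [oeeo,jorar] add [hgo,prud] -> 17 lines: hzs ahvz ygqfp juxy grsh hgo prud rdu lhhnu pyq rei ulqd glc mjrbz wzjd gee okxjg
Hunk 5: at line 8 remove [lhhnu,pyq,rei] add [otwhg,pppxe,smnl] -> 17 lines: hzs ahvz ygqfp juxy grsh hgo prud rdu otwhg pppxe smnl ulqd glc mjrbz wzjd gee okxjg
Hunk 6: at line 2 remove [ygqfp,juxy] add [btrxz,evz] -> 17 lines: hzs ahvz btrxz evz grsh hgo prud rdu otwhg pppxe smnl ulqd glc mjrbz wzjd gee okxjg
Final line 9: otwhg

Answer: otwhg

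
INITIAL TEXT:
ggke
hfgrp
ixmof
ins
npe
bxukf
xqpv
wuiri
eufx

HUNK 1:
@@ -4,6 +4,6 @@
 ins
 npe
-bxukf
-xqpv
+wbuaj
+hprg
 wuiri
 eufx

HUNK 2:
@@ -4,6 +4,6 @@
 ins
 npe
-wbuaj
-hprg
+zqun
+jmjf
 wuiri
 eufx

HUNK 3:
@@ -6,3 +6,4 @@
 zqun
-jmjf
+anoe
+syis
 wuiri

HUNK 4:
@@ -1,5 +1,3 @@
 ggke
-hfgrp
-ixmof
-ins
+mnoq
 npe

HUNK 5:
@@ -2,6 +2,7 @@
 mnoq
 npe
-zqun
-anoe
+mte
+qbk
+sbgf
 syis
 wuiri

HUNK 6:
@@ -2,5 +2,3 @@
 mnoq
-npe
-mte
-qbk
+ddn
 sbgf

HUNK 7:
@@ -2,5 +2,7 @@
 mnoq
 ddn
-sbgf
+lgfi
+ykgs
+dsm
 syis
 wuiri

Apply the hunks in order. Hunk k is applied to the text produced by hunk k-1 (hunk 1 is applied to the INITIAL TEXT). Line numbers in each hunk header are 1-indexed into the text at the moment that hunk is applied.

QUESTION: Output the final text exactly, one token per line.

Answer: ggke
mnoq
ddn
lgfi
ykgs
dsm
syis
wuiri
eufx

Derivation:
Hunk 1: at line 4 remove [bxukf,xqpv] add [wbuaj,hprg] -> 9 lines: ggke hfgrp ixmof ins npe wbuaj hprg wuiri eufx
Hunk 2: at line 4 remove [wbuaj,hprg] add [zqun,jmjf] -> 9 lines: ggke hfgrp ixmof ins npe zqun jmjf wuiri eufx
Hunk 3: at line 6 remove [jmjf] add [anoe,syis] -> 10 lines: ggke hfgrp ixmof ins npe zqun anoe syis wuiri eufx
Hunk 4: at line 1 remove [hfgrp,ixmof,ins] add [mnoq] -> 8 lines: ggke mnoq npe zqun anoe syis wuiri eufx
Hunk 5: at line 2 remove [zqun,anoe] add [mte,qbk,sbgf] -> 9 lines: ggke mnoq npe mte qbk sbgf syis wuiri eufx
Hunk 6: at line 2 remove [npe,mte,qbk] add [ddn] -> 7 lines: ggke mnoq ddn sbgf syis wuiri eufx
Hunk 7: at line 2 remove [sbgf] add [lgfi,ykgs,dsm] -> 9 lines: ggke mnoq ddn lgfi ykgs dsm syis wuiri eufx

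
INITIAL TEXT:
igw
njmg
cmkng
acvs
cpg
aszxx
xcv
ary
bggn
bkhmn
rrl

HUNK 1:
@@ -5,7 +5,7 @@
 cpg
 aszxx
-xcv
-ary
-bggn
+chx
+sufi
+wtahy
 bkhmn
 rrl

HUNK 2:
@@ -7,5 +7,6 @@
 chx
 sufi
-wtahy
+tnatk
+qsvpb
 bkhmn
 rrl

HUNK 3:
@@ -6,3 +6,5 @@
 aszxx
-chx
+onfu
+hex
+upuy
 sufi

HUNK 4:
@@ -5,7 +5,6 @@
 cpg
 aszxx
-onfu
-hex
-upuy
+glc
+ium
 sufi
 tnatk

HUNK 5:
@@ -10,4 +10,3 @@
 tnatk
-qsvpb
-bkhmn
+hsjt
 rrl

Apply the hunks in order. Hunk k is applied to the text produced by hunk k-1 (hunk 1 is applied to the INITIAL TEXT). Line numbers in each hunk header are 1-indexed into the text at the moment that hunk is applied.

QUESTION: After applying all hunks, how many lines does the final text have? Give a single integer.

Answer: 12

Derivation:
Hunk 1: at line 5 remove [xcv,ary,bggn] add [chx,sufi,wtahy] -> 11 lines: igw njmg cmkng acvs cpg aszxx chx sufi wtahy bkhmn rrl
Hunk 2: at line 7 remove [wtahy] add [tnatk,qsvpb] -> 12 lines: igw njmg cmkng acvs cpg aszxx chx sufi tnatk qsvpb bkhmn rrl
Hunk 3: at line 6 remove [chx] add [onfu,hex,upuy] -> 14 lines: igw njmg cmkng acvs cpg aszxx onfu hex upuy sufi tnatk qsvpb bkhmn rrl
Hunk 4: at line 5 remove [onfu,hex,upuy] add [glc,ium] -> 13 lines: igw njmg cmkng acvs cpg aszxx glc ium sufi tnatk qsvpb bkhmn rrl
Hunk 5: at line 10 remove [qsvpb,bkhmn] add [hsjt] -> 12 lines: igw njmg cmkng acvs cpg aszxx glc ium sufi tnatk hsjt rrl
Final line count: 12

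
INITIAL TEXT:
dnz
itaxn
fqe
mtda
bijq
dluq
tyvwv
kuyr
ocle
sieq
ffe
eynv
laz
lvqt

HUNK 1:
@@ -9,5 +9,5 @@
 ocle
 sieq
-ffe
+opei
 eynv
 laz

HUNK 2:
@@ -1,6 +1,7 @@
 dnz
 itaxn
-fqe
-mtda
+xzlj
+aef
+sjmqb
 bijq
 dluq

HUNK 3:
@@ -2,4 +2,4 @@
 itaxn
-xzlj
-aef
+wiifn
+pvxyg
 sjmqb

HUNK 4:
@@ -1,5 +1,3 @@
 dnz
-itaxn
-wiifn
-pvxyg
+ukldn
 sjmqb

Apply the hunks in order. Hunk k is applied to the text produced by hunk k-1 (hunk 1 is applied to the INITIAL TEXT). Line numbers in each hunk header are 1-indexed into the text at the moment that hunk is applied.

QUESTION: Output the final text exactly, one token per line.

Hunk 1: at line 9 remove [ffe] add [opei] -> 14 lines: dnz itaxn fqe mtda bijq dluq tyvwv kuyr ocle sieq opei eynv laz lvqt
Hunk 2: at line 1 remove [fqe,mtda] add [xzlj,aef,sjmqb] -> 15 lines: dnz itaxn xzlj aef sjmqb bijq dluq tyvwv kuyr ocle sieq opei eynv laz lvqt
Hunk 3: at line 2 remove [xzlj,aef] add [wiifn,pvxyg] -> 15 lines: dnz itaxn wiifn pvxyg sjmqb bijq dluq tyvwv kuyr ocle sieq opei eynv laz lvqt
Hunk 4: at line 1 remove [itaxn,wiifn,pvxyg] add [ukldn] -> 13 lines: dnz ukldn sjmqb bijq dluq tyvwv kuyr ocle sieq opei eynv laz lvqt

Answer: dnz
ukldn
sjmqb
bijq
dluq
tyvwv
kuyr
ocle
sieq
opei
eynv
laz
lvqt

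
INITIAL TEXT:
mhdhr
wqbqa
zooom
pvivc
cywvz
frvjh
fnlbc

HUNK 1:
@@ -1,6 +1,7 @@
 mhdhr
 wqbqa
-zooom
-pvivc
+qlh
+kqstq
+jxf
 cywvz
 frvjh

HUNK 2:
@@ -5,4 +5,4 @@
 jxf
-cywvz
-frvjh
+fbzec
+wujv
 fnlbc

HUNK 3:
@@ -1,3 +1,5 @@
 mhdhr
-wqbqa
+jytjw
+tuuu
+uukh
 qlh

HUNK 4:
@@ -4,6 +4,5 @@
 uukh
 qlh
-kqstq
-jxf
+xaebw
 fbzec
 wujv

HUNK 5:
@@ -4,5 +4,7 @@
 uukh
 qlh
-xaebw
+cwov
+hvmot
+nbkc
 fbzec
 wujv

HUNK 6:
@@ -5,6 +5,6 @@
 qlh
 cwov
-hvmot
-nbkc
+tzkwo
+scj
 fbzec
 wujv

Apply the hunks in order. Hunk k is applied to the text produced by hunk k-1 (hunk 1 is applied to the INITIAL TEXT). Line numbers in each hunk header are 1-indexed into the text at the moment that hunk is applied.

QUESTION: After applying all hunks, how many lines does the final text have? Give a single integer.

Answer: 11

Derivation:
Hunk 1: at line 1 remove [zooom,pvivc] add [qlh,kqstq,jxf] -> 8 lines: mhdhr wqbqa qlh kqstq jxf cywvz frvjh fnlbc
Hunk 2: at line 5 remove [cywvz,frvjh] add [fbzec,wujv] -> 8 lines: mhdhr wqbqa qlh kqstq jxf fbzec wujv fnlbc
Hunk 3: at line 1 remove [wqbqa] add [jytjw,tuuu,uukh] -> 10 lines: mhdhr jytjw tuuu uukh qlh kqstq jxf fbzec wujv fnlbc
Hunk 4: at line 4 remove [kqstq,jxf] add [xaebw] -> 9 lines: mhdhr jytjw tuuu uukh qlh xaebw fbzec wujv fnlbc
Hunk 5: at line 4 remove [xaebw] add [cwov,hvmot,nbkc] -> 11 lines: mhdhr jytjw tuuu uukh qlh cwov hvmot nbkc fbzec wujv fnlbc
Hunk 6: at line 5 remove [hvmot,nbkc] add [tzkwo,scj] -> 11 lines: mhdhr jytjw tuuu uukh qlh cwov tzkwo scj fbzec wujv fnlbc
Final line count: 11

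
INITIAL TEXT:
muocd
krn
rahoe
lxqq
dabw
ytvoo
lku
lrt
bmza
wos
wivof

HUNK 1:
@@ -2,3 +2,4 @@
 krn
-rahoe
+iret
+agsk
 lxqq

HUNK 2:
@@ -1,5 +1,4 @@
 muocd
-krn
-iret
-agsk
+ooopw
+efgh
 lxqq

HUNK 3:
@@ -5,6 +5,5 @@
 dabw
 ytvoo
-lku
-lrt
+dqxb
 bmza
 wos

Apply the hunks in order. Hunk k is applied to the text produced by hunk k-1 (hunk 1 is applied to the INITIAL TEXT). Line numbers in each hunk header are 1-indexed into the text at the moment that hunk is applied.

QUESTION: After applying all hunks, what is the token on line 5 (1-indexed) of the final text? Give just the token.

Hunk 1: at line 2 remove [rahoe] add [iret,agsk] -> 12 lines: muocd krn iret agsk lxqq dabw ytvoo lku lrt bmza wos wivof
Hunk 2: at line 1 remove [krn,iret,agsk] add [ooopw,efgh] -> 11 lines: muocd ooopw efgh lxqq dabw ytvoo lku lrt bmza wos wivof
Hunk 3: at line 5 remove [lku,lrt] add [dqxb] -> 10 lines: muocd ooopw efgh lxqq dabw ytvoo dqxb bmza wos wivof
Final line 5: dabw

Answer: dabw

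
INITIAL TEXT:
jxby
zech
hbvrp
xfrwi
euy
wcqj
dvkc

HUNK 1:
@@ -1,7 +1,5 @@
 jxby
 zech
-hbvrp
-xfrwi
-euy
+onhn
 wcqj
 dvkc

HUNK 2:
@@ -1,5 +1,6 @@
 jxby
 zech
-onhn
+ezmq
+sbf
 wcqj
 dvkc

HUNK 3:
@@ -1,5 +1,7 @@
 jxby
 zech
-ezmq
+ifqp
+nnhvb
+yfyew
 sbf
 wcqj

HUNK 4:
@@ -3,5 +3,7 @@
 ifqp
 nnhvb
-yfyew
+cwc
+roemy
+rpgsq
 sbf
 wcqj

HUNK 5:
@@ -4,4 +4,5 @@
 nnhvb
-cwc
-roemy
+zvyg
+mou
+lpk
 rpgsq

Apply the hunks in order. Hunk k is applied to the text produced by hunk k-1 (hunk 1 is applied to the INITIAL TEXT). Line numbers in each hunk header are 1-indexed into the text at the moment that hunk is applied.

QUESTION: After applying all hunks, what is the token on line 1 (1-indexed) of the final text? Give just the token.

Answer: jxby

Derivation:
Hunk 1: at line 1 remove [hbvrp,xfrwi,euy] add [onhn] -> 5 lines: jxby zech onhn wcqj dvkc
Hunk 2: at line 1 remove [onhn] add [ezmq,sbf] -> 6 lines: jxby zech ezmq sbf wcqj dvkc
Hunk 3: at line 1 remove [ezmq] add [ifqp,nnhvb,yfyew] -> 8 lines: jxby zech ifqp nnhvb yfyew sbf wcqj dvkc
Hunk 4: at line 3 remove [yfyew] add [cwc,roemy,rpgsq] -> 10 lines: jxby zech ifqp nnhvb cwc roemy rpgsq sbf wcqj dvkc
Hunk 5: at line 4 remove [cwc,roemy] add [zvyg,mou,lpk] -> 11 lines: jxby zech ifqp nnhvb zvyg mou lpk rpgsq sbf wcqj dvkc
Final line 1: jxby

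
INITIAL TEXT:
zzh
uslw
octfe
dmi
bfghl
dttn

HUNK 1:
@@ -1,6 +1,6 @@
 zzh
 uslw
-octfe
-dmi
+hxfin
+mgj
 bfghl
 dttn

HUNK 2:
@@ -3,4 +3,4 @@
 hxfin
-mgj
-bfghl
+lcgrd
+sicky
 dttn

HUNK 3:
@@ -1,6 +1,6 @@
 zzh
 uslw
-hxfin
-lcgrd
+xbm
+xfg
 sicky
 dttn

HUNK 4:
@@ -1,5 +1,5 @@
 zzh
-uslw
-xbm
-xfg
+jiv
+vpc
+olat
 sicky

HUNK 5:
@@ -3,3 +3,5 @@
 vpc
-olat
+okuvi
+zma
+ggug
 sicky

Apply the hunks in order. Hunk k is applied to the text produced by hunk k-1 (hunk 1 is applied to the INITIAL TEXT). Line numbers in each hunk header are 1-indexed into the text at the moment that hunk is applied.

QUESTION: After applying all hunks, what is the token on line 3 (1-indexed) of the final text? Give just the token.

Answer: vpc

Derivation:
Hunk 1: at line 1 remove [octfe,dmi] add [hxfin,mgj] -> 6 lines: zzh uslw hxfin mgj bfghl dttn
Hunk 2: at line 3 remove [mgj,bfghl] add [lcgrd,sicky] -> 6 lines: zzh uslw hxfin lcgrd sicky dttn
Hunk 3: at line 1 remove [hxfin,lcgrd] add [xbm,xfg] -> 6 lines: zzh uslw xbm xfg sicky dttn
Hunk 4: at line 1 remove [uslw,xbm,xfg] add [jiv,vpc,olat] -> 6 lines: zzh jiv vpc olat sicky dttn
Hunk 5: at line 3 remove [olat] add [okuvi,zma,ggug] -> 8 lines: zzh jiv vpc okuvi zma ggug sicky dttn
Final line 3: vpc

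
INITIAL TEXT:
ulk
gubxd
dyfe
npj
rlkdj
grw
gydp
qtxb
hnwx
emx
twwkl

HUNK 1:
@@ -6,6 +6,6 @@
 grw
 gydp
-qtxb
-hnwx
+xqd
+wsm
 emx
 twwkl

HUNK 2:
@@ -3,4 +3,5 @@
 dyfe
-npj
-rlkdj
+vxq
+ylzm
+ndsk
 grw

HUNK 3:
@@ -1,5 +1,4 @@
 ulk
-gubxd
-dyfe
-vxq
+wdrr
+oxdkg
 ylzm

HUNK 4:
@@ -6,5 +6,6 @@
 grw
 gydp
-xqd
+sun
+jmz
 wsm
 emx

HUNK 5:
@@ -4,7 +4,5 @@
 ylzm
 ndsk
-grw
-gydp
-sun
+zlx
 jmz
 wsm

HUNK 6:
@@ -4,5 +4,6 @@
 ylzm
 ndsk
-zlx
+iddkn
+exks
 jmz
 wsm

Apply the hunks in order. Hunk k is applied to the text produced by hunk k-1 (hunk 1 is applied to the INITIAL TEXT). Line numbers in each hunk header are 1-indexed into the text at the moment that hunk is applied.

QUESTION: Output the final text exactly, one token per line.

Answer: ulk
wdrr
oxdkg
ylzm
ndsk
iddkn
exks
jmz
wsm
emx
twwkl

Derivation:
Hunk 1: at line 6 remove [qtxb,hnwx] add [xqd,wsm] -> 11 lines: ulk gubxd dyfe npj rlkdj grw gydp xqd wsm emx twwkl
Hunk 2: at line 3 remove [npj,rlkdj] add [vxq,ylzm,ndsk] -> 12 lines: ulk gubxd dyfe vxq ylzm ndsk grw gydp xqd wsm emx twwkl
Hunk 3: at line 1 remove [gubxd,dyfe,vxq] add [wdrr,oxdkg] -> 11 lines: ulk wdrr oxdkg ylzm ndsk grw gydp xqd wsm emx twwkl
Hunk 4: at line 6 remove [xqd] add [sun,jmz] -> 12 lines: ulk wdrr oxdkg ylzm ndsk grw gydp sun jmz wsm emx twwkl
Hunk 5: at line 4 remove [grw,gydp,sun] add [zlx] -> 10 lines: ulk wdrr oxdkg ylzm ndsk zlx jmz wsm emx twwkl
Hunk 6: at line 4 remove [zlx] add [iddkn,exks] -> 11 lines: ulk wdrr oxdkg ylzm ndsk iddkn exks jmz wsm emx twwkl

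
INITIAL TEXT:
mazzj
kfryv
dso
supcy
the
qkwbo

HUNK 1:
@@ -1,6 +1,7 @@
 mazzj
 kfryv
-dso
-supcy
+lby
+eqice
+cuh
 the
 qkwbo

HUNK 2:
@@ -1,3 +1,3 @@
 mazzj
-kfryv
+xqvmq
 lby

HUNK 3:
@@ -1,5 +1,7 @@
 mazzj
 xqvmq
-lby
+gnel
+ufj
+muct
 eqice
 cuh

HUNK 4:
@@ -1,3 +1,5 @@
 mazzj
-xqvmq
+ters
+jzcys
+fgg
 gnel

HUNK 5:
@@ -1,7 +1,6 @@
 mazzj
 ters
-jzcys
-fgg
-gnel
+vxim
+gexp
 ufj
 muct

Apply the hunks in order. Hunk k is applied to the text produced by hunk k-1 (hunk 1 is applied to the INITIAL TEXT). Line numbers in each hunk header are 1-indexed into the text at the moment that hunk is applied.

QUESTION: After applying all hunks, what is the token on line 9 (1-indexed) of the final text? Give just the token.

Answer: the

Derivation:
Hunk 1: at line 1 remove [dso,supcy] add [lby,eqice,cuh] -> 7 lines: mazzj kfryv lby eqice cuh the qkwbo
Hunk 2: at line 1 remove [kfryv] add [xqvmq] -> 7 lines: mazzj xqvmq lby eqice cuh the qkwbo
Hunk 3: at line 1 remove [lby] add [gnel,ufj,muct] -> 9 lines: mazzj xqvmq gnel ufj muct eqice cuh the qkwbo
Hunk 4: at line 1 remove [xqvmq] add [ters,jzcys,fgg] -> 11 lines: mazzj ters jzcys fgg gnel ufj muct eqice cuh the qkwbo
Hunk 5: at line 1 remove [jzcys,fgg,gnel] add [vxim,gexp] -> 10 lines: mazzj ters vxim gexp ufj muct eqice cuh the qkwbo
Final line 9: the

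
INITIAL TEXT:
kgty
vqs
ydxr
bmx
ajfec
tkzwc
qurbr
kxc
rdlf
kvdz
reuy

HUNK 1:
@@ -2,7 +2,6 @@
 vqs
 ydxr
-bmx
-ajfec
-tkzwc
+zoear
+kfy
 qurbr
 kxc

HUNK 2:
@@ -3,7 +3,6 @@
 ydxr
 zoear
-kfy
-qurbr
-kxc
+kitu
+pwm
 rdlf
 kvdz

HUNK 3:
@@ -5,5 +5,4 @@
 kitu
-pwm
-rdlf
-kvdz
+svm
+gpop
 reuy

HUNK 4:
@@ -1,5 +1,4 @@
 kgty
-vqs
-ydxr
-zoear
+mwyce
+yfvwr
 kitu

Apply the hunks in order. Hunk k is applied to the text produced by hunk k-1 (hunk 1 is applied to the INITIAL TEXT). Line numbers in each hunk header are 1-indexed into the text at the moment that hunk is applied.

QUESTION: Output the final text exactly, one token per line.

Answer: kgty
mwyce
yfvwr
kitu
svm
gpop
reuy

Derivation:
Hunk 1: at line 2 remove [bmx,ajfec,tkzwc] add [zoear,kfy] -> 10 lines: kgty vqs ydxr zoear kfy qurbr kxc rdlf kvdz reuy
Hunk 2: at line 3 remove [kfy,qurbr,kxc] add [kitu,pwm] -> 9 lines: kgty vqs ydxr zoear kitu pwm rdlf kvdz reuy
Hunk 3: at line 5 remove [pwm,rdlf,kvdz] add [svm,gpop] -> 8 lines: kgty vqs ydxr zoear kitu svm gpop reuy
Hunk 4: at line 1 remove [vqs,ydxr,zoear] add [mwyce,yfvwr] -> 7 lines: kgty mwyce yfvwr kitu svm gpop reuy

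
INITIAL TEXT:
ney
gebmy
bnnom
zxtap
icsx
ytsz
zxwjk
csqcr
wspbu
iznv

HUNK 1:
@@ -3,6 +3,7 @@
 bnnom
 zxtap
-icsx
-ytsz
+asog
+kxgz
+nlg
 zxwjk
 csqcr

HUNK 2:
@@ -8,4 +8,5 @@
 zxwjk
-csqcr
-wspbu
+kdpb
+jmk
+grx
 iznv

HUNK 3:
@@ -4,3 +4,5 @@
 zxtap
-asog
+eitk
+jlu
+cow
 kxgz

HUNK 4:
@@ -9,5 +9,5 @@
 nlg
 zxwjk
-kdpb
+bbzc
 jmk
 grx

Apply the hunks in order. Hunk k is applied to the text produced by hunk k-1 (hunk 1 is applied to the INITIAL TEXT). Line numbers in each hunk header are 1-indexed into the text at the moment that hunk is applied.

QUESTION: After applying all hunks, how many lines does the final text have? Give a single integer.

Hunk 1: at line 3 remove [icsx,ytsz] add [asog,kxgz,nlg] -> 11 lines: ney gebmy bnnom zxtap asog kxgz nlg zxwjk csqcr wspbu iznv
Hunk 2: at line 8 remove [csqcr,wspbu] add [kdpb,jmk,grx] -> 12 lines: ney gebmy bnnom zxtap asog kxgz nlg zxwjk kdpb jmk grx iznv
Hunk 3: at line 4 remove [asog] add [eitk,jlu,cow] -> 14 lines: ney gebmy bnnom zxtap eitk jlu cow kxgz nlg zxwjk kdpb jmk grx iznv
Hunk 4: at line 9 remove [kdpb] add [bbzc] -> 14 lines: ney gebmy bnnom zxtap eitk jlu cow kxgz nlg zxwjk bbzc jmk grx iznv
Final line count: 14

Answer: 14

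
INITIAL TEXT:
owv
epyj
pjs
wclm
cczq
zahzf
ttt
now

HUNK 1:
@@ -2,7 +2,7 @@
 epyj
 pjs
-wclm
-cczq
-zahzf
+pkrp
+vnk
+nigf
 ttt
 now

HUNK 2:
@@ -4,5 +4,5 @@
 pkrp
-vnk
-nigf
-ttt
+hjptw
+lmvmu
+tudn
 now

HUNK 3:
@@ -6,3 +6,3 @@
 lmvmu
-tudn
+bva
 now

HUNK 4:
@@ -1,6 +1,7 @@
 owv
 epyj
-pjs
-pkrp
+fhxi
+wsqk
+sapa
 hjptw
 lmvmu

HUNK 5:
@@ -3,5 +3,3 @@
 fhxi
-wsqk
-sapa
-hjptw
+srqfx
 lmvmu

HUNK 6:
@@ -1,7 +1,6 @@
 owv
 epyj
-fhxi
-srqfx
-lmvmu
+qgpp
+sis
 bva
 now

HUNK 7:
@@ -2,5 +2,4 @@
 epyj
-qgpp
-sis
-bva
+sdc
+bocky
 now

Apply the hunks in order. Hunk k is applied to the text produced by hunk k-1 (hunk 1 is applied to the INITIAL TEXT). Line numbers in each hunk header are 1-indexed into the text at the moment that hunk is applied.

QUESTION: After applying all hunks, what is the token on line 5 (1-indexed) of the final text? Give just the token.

Answer: now

Derivation:
Hunk 1: at line 2 remove [wclm,cczq,zahzf] add [pkrp,vnk,nigf] -> 8 lines: owv epyj pjs pkrp vnk nigf ttt now
Hunk 2: at line 4 remove [vnk,nigf,ttt] add [hjptw,lmvmu,tudn] -> 8 lines: owv epyj pjs pkrp hjptw lmvmu tudn now
Hunk 3: at line 6 remove [tudn] add [bva] -> 8 lines: owv epyj pjs pkrp hjptw lmvmu bva now
Hunk 4: at line 1 remove [pjs,pkrp] add [fhxi,wsqk,sapa] -> 9 lines: owv epyj fhxi wsqk sapa hjptw lmvmu bva now
Hunk 5: at line 3 remove [wsqk,sapa,hjptw] add [srqfx] -> 7 lines: owv epyj fhxi srqfx lmvmu bva now
Hunk 6: at line 1 remove [fhxi,srqfx,lmvmu] add [qgpp,sis] -> 6 lines: owv epyj qgpp sis bva now
Hunk 7: at line 2 remove [qgpp,sis,bva] add [sdc,bocky] -> 5 lines: owv epyj sdc bocky now
Final line 5: now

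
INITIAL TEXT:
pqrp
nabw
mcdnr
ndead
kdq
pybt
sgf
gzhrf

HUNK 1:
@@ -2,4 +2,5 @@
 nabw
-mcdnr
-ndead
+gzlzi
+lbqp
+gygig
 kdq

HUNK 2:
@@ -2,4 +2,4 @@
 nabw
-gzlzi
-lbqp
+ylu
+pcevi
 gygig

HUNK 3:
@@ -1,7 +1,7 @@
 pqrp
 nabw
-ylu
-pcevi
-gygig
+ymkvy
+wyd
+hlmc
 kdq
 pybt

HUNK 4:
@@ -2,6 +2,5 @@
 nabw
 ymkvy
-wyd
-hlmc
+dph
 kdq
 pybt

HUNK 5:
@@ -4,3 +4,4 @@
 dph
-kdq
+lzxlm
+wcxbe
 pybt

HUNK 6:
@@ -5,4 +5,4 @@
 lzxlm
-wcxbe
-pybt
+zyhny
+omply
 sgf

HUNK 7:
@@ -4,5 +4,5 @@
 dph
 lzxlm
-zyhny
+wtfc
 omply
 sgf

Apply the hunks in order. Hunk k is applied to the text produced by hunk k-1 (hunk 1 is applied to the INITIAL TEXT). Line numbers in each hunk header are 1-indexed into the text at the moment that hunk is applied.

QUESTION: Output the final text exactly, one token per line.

Answer: pqrp
nabw
ymkvy
dph
lzxlm
wtfc
omply
sgf
gzhrf

Derivation:
Hunk 1: at line 2 remove [mcdnr,ndead] add [gzlzi,lbqp,gygig] -> 9 lines: pqrp nabw gzlzi lbqp gygig kdq pybt sgf gzhrf
Hunk 2: at line 2 remove [gzlzi,lbqp] add [ylu,pcevi] -> 9 lines: pqrp nabw ylu pcevi gygig kdq pybt sgf gzhrf
Hunk 3: at line 1 remove [ylu,pcevi,gygig] add [ymkvy,wyd,hlmc] -> 9 lines: pqrp nabw ymkvy wyd hlmc kdq pybt sgf gzhrf
Hunk 4: at line 2 remove [wyd,hlmc] add [dph] -> 8 lines: pqrp nabw ymkvy dph kdq pybt sgf gzhrf
Hunk 5: at line 4 remove [kdq] add [lzxlm,wcxbe] -> 9 lines: pqrp nabw ymkvy dph lzxlm wcxbe pybt sgf gzhrf
Hunk 6: at line 5 remove [wcxbe,pybt] add [zyhny,omply] -> 9 lines: pqrp nabw ymkvy dph lzxlm zyhny omply sgf gzhrf
Hunk 7: at line 4 remove [zyhny] add [wtfc] -> 9 lines: pqrp nabw ymkvy dph lzxlm wtfc omply sgf gzhrf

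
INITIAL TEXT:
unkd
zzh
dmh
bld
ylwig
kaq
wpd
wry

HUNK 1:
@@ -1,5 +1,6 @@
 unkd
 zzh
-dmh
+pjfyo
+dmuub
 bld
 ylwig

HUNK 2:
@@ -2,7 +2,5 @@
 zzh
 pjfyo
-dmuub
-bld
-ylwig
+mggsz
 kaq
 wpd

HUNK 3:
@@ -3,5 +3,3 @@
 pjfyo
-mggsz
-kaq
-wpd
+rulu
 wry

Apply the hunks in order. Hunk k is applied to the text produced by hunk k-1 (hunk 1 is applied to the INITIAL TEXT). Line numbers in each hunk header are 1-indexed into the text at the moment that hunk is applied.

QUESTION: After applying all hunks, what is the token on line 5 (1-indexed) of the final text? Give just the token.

Answer: wry

Derivation:
Hunk 1: at line 1 remove [dmh] add [pjfyo,dmuub] -> 9 lines: unkd zzh pjfyo dmuub bld ylwig kaq wpd wry
Hunk 2: at line 2 remove [dmuub,bld,ylwig] add [mggsz] -> 7 lines: unkd zzh pjfyo mggsz kaq wpd wry
Hunk 3: at line 3 remove [mggsz,kaq,wpd] add [rulu] -> 5 lines: unkd zzh pjfyo rulu wry
Final line 5: wry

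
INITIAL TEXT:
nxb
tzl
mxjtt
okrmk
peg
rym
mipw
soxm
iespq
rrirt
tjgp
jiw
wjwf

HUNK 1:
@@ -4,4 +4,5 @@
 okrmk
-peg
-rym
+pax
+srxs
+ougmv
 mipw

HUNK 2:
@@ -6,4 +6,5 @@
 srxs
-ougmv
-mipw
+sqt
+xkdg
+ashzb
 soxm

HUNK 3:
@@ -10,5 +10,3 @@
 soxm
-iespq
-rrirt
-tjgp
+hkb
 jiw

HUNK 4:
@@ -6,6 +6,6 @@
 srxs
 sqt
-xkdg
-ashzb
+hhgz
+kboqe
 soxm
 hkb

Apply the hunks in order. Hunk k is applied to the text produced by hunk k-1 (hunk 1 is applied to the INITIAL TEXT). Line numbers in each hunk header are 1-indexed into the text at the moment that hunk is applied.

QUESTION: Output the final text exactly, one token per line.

Answer: nxb
tzl
mxjtt
okrmk
pax
srxs
sqt
hhgz
kboqe
soxm
hkb
jiw
wjwf

Derivation:
Hunk 1: at line 4 remove [peg,rym] add [pax,srxs,ougmv] -> 14 lines: nxb tzl mxjtt okrmk pax srxs ougmv mipw soxm iespq rrirt tjgp jiw wjwf
Hunk 2: at line 6 remove [ougmv,mipw] add [sqt,xkdg,ashzb] -> 15 lines: nxb tzl mxjtt okrmk pax srxs sqt xkdg ashzb soxm iespq rrirt tjgp jiw wjwf
Hunk 3: at line 10 remove [iespq,rrirt,tjgp] add [hkb] -> 13 lines: nxb tzl mxjtt okrmk pax srxs sqt xkdg ashzb soxm hkb jiw wjwf
Hunk 4: at line 6 remove [xkdg,ashzb] add [hhgz,kboqe] -> 13 lines: nxb tzl mxjtt okrmk pax srxs sqt hhgz kboqe soxm hkb jiw wjwf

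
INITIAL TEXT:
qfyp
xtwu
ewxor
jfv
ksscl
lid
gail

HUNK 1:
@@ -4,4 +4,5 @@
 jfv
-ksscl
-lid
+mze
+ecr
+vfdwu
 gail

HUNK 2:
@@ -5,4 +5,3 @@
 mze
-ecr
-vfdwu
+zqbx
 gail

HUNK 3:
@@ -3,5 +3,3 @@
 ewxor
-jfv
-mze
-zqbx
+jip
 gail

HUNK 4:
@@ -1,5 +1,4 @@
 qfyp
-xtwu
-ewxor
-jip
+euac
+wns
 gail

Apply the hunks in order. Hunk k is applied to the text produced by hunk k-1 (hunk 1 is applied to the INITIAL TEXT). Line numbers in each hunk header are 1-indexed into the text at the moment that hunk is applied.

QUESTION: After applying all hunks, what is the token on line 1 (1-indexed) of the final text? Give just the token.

Answer: qfyp

Derivation:
Hunk 1: at line 4 remove [ksscl,lid] add [mze,ecr,vfdwu] -> 8 lines: qfyp xtwu ewxor jfv mze ecr vfdwu gail
Hunk 2: at line 5 remove [ecr,vfdwu] add [zqbx] -> 7 lines: qfyp xtwu ewxor jfv mze zqbx gail
Hunk 3: at line 3 remove [jfv,mze,zqbx] add [jip] -> 5 lines: qfyp xtwu ewxor jip gail
Hunk 4: at line 1 remove [xtwu,ewxor,jip] add [euac,wns] -> 4 lines: qfyp euac wns gail
Final line 1: qfyp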